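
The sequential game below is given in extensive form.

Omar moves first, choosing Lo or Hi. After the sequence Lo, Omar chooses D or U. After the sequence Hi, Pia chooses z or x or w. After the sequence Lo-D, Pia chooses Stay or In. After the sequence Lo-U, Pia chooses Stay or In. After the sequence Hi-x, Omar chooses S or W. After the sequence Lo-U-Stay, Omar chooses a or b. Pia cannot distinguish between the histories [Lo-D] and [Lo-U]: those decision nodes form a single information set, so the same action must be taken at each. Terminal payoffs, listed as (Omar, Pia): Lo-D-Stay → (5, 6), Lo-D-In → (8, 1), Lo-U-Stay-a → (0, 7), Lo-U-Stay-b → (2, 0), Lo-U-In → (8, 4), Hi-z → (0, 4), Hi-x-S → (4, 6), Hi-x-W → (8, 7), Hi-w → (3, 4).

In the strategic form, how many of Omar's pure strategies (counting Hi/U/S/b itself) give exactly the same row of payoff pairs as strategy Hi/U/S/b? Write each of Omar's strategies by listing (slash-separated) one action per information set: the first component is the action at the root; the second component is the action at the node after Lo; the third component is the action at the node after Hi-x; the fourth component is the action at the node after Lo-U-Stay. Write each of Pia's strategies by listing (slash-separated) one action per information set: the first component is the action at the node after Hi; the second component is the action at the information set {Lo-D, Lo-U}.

Row for Hi/U/S/b (columns z/Stay, z/In, x/Stay, x/In, w/Stay, w/In): (0,4) (0,4) (4,6) (4,6) (3,4) (3,4).
Under Hi/U/S/b, Omar's choice at the node after Lo and at the node after Lo-U-Stay can never be reached regardless of what Pia does, so varying those choices leaves every outcome unchanged.
Holding the reachable choices fixed and varying the unreachable ones freely already gives 2 × 2 = 4 equivalent strategies.
No other strategy reproduces this row, so those 4 are the full class: Hi/D/S/a, Hi/D/S/b, Hi/U/S/a, Hi/U/S/b.

4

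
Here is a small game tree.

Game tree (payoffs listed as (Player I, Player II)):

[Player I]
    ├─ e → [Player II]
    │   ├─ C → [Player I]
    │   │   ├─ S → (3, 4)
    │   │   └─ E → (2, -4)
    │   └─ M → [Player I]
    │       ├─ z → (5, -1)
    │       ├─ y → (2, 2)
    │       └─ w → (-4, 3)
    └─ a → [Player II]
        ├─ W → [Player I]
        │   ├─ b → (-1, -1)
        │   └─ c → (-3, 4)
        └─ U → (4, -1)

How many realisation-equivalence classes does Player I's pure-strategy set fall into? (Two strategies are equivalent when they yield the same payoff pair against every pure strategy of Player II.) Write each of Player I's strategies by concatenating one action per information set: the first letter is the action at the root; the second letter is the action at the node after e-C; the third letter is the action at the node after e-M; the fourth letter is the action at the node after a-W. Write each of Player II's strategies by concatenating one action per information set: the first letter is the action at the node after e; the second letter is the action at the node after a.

8

Player I has 24 pure strategies: eSzb, eSzc, eSyb, eSyc, eSwb, eSwc, eEzb, eEzc, eEyb, eEyc, eEwb, eEwc, aSzb, aSzc, aSyb, aSyc, aSwb, aSwc, aEzb, aEzc, aEyb, aEyc, aEwb, aEwc. Columns: CW, CU, MW, MU.
{eSzb, eSzc} → row (3,4) (3,4) (5,-1) (5,-1)
{eSyb, eSyc} → row (3,4) (3,4) (2,2) (2,2)
{eSwb, eSwc} → row (3,4) (3,4) (-4,3) (-4,3)
{eEzb, eEzc} → row (2,-4) (2,-4) (5,-1) (5,-1)
{eEyb, eEyc} → row (2,-4) (2,-4) (2,2) (2,2)
{eEwb, eEwc} → row (2,-4) (2,-4) (-4,3) (-4,3)
{aSzb, aSyb, aSwb, aEzb, aEyb, aEwb} → row (-1,-1) (4,-1) (-1,-1) (4,-1)
{aSzc, aSyc, aSwc, aEzc, aEyc, aEwc} → row (-3,4) (4,-1) (-3,4) (4,-1)
That's 8 distinct rows out of 24 strategies.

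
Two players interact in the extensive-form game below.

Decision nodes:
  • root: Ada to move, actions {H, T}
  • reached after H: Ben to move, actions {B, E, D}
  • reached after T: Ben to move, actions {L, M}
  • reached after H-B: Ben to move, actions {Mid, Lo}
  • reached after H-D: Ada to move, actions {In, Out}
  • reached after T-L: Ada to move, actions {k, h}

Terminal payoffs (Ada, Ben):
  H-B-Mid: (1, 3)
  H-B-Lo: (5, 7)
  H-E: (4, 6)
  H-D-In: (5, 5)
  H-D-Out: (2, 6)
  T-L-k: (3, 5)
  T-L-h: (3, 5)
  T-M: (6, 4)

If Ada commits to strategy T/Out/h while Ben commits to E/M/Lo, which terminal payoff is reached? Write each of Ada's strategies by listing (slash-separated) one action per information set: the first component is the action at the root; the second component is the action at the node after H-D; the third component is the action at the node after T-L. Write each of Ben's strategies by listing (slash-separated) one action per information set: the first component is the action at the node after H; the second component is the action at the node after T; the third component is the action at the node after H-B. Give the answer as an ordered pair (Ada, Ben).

(6, 4)

Trace the play path from the root:
  Ada plays T
  Ben plays M at [T]
→ terminal payoff (6, 4).
(Ada's choice at the node after H-D is never reached on this path, so it doesn't affect the outcome.)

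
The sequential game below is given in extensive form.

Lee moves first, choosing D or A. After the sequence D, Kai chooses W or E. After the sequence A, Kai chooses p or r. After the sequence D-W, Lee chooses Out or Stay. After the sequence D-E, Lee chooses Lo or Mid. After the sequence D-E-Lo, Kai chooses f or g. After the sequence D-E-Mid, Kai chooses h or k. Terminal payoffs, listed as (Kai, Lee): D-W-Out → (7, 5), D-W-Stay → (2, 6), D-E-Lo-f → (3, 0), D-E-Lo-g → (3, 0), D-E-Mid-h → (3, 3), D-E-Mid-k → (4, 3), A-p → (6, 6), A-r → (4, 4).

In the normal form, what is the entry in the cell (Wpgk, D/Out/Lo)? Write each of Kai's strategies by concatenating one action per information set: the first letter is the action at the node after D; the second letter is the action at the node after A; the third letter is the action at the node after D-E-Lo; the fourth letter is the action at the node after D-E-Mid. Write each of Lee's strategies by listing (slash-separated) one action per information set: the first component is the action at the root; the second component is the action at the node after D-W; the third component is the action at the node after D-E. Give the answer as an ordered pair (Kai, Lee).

Trace the play path from the root:
  Lee plays D
  Kai plays W at [D]
  Lee plays Out at [D-W]
→ terminal payoff (7, 5).
(Kai's choice at the node after A is never reached on this path, so it doesn't affect the outcome.)

(7, 5)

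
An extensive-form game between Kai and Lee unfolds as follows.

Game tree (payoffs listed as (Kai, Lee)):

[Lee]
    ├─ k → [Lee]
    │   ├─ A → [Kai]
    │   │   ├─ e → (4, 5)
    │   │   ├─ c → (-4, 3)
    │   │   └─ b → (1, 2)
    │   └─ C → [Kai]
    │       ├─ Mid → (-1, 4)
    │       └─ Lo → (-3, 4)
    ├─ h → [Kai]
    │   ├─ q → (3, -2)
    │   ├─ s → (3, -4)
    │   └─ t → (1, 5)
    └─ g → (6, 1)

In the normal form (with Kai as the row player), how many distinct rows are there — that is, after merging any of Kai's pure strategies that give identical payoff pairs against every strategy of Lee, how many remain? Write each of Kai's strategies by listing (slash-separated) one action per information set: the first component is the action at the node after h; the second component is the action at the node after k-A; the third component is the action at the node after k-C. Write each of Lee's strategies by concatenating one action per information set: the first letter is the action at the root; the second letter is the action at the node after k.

18

Kai has 18 pure strategies: q/e/Mid, q/e/Lo, q/c/Mid, q/c/Lo, q/b/Mid, q/b/Lo, s/e/Mid, s/e/Lo, s/c/Mid, s/c/Lo, s/b/Mid, s/b/Lo, t/e/Mid, t/e/Lo, t/c/Mid, t/c/Lo, t/b/Mid, t/b/Lo. Columns: kA, kC, hA, hC, gA, gC.
{q/e/Mid} → row (4,5) (-1,4) (3,-2) (3,-2) (6,1) (6,1)
{q/e/Lo} → row (4,5) (-3,4) (3,-2) (3,-2) (6,1) (6,1)
{q/c/Mid} → row (-4,3) (-1,4) (3,-2) (3,-2) (6,1) (6,1)
{q/c/Lo} → row (-4,3) (-3,4) (3,-2) (3,-2) (6,1) (6,1)
{q/b/Mid} → row (1,2) (-1,4) (3,-2) (3,-2) (6,1) (6,1)
{q/b/Lo} → row (1,2) (-3,4) (3,-2) (3,-2) (6,1) (6,1)
{s/e/Mid} → row (4,5) (-1,4) (3,-4) (3,-4) (6,1) (6,1)
{s/e/Lo} → row (4,5) (-3,4) (3,-4) (3,-4) (6,1) (6,1)
{s/c/Mid} → row (-4,3) (-1,4) (3,-4) (3,-4) (6,1) (6,1)
{s/c/Lo} → row (-4,3) (-3,4) (3,-4) (3,-4) (6,1) (6,1)
{s/b/Mid} → row (1,2) (-1,4) (3,-4) (3,-4) (6,1) (6,1)
{s/b/Lo} → row (1,2) (-3,4) (3,-4) (3,-4) (6,1) (6,1)
{t/e/Mid} → row (4,5) (-1,4) (1,5) (1,5) (6,1) (6,1)
{t/e/Lo} → row (4,5) (-3,4) (1,5) (1,5) (6,1) (6,1)
{t/c/Mid} → row (-4,3) (-1,4) (1,5) (1,5) (6,1) (6,1)
{t/c/Lo} → row (-4,3) (-3,4) (1,5) (1,5) (6,1) (6,1)
{t/b/Mid} → row (1,2) (-1,4) (1,5) (1,5) (6,1) (6,1)
{t/b/Lo} → row (1,2) (-3,4) (1,5) (1,5) (6,1) (6,1)
That's 18 distinct rows out of 18 strategies.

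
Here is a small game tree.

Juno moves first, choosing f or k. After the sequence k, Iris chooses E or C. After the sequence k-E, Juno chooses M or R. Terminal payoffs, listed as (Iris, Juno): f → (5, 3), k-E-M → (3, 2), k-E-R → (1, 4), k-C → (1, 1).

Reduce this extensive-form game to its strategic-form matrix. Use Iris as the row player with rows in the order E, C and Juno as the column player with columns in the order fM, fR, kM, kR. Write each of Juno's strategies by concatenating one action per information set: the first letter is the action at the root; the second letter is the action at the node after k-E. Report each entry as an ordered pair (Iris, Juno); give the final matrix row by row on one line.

E: (5,3) (5,3) (3,2) (1,4) | C: (5,3) (5,3) (1,1) (1,1)

Row E: fM→(5,3), fR→(5,3), kM→(3,2), kR→(1,4)
Row C: fM→(5,3), fR→(5,3), kM→(1,1), kR→(1,1)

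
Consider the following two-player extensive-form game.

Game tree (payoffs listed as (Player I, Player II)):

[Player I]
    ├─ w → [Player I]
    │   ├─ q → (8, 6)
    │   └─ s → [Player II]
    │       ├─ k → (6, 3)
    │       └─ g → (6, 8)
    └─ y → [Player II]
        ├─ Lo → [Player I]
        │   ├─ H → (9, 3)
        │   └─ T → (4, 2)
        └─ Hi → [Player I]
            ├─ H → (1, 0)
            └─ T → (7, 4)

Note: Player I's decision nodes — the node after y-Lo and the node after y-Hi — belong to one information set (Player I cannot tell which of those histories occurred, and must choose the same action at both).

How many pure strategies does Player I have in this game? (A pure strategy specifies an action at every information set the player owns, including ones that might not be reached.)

Player I owns the root with actions {w, y} — two choices.
Player I owns the node after w with actions {q, s} — two choices.
Player I owns the information set {y-Lo, y-Hi} with actions {H, T} — two choices.
A pure strategy fixes one action at each information set independently, so the count is the product 2 × 2 × 2 = 8.

8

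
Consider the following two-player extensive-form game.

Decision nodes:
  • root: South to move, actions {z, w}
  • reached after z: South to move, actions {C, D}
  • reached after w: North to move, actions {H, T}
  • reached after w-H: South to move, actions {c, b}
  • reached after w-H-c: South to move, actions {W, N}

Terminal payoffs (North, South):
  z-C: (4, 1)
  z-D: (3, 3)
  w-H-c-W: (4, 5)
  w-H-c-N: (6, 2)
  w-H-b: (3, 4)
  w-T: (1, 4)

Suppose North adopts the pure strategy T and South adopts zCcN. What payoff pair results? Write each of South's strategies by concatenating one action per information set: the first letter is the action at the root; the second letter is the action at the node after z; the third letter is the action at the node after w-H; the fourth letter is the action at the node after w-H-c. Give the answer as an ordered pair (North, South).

Trace the play path from the root:
  South plays z
  South plays C at [z]
→ terminal payoff (4, 1).
(North's choice at the node after w is never reached on this path, so it doesn't affect the outcome.)

(4, 1)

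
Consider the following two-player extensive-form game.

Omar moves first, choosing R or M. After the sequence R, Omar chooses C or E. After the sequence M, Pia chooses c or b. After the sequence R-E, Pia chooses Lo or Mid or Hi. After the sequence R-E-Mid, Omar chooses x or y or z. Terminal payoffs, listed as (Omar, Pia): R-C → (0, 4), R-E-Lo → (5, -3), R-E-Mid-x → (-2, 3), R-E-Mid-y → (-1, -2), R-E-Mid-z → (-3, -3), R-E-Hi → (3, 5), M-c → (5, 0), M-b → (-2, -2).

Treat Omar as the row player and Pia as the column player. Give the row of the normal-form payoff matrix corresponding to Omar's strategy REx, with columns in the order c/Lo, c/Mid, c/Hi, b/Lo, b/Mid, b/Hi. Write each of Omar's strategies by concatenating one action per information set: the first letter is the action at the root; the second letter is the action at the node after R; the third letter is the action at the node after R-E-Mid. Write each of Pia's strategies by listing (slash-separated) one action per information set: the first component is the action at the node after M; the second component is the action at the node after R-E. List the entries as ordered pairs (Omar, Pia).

(5,-3) (-2,3) (3,5) (5,-3) (-2,3) (3,5)

vs c/Lo: Omar plays R → Omar plays E at [R] → Pia plays Lo at [R-E] → (5, -3)
vs c/Mid: Omar plays R → Omar plays E at [R] → Pia plays Mid at [R-E] → Omar plays x at [R-E-Mid] → (-2, 3)
vs c/Hi: Omar plays R → Omar plays E at [R] → Pia plays Hi at [R-E] → (3, 5)
vs b/Lo: Omar plays R → Omar plays E at [R] → Pia plays Lo at [R-E] → (5, -3)
vs b/Mid: Omar plays R → Omar plays E at [R] → Pia plays Mid at [R-E] → Omar plays x at [R-E-Mid] → (-2, 3)
vs b/Hi: Omar plays R → Omar plays E at [R] → Pia plays Hi at [R-E] → (3, 5)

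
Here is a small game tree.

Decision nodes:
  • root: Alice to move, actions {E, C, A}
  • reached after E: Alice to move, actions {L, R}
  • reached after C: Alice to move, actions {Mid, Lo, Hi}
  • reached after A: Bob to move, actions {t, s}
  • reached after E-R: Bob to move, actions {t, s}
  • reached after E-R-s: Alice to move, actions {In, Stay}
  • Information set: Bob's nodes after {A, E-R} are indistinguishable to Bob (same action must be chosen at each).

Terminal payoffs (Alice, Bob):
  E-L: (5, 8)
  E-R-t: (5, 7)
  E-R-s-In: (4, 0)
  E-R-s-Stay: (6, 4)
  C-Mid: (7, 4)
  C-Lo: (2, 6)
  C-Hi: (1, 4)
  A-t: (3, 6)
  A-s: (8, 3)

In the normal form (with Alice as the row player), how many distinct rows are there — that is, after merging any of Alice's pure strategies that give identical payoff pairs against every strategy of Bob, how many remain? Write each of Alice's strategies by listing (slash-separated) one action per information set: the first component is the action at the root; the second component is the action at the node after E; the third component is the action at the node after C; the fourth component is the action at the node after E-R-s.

7

Alice has 36 pure strategies: E/L/Mid/In, E/L/Mid/Stay, E/L/Lo/In, E/L/Lo/Stay, E/L/Hi/In, E/L/Hi/Stay, E/R/Mid/In, E/R/Mid/Stay, E/R/Lo/In, E/R/Lo/Stay, E/R/Hi/In, E/R/Hi/Stay, C/L/Mid/In, C/L/Mid/Stay, C/L/Lo/In, C/L/Lo/Stay, C/L/Hi/In, C/L/Hi/Stay, C/R/Mid/In, C/R/Mid/Stay, C/R/Lo/In, C/R/Lo/Stay, C/R/Hi/In, C/R/Hi/Stay, A/L/Mid/In, A/L/Mid/Stay, A/L/Lo/In, A/L/Lo/Stay, A/L/Hi/In, A/L/Hi/Stay, A/R/Mid/In, A/R/Mid/Stay, A/R/Lo/In, A/R/Lo/Stay, A/R/Hi/In, A/R/Hi/Stay. Columns: t, s.
{E/L/Mid/In, E/L/Mid/Stay, E/L/Lo/In, E/L/Lo/Stay, E/L/Hi/In, E/L/Hi/Stay} → row (5,8) (5,8)
{E/R/Mid/In, E/R/Lo/In, E/R/Hi/In} → row (5,7) (4,0)
{E/R/Mid/Stay, E/R/Lo/Stay, E/R/Hi/Stay} → row (5,7) (6,4)
{C/L/Mid/In, C/L/Mid/Stay, C/R/Mid/In, C/R/Mid/Stay} → row (7,4) (7,4)
{C/L/Lo/In, C/L/Lo/Stay, C/R/Lo/In, C/R/Lo/Stay} → row (2,6) (2,6)
{C/L/Hi/In, C/L/Hi/Stay, C/R/Hi/In, C/R/Hi/Stay} → row (1,4) (1,4)
{A/L/Mid/In, A/L/Mid/Stay, A/L/Lo/In, A/L/Lo/Stay, A/L/Hi/In, A/L/Hi/Stay, A/R/Mid/In, A/R/Mid/Stay, A/R/Lo/In, A/R/Lo/Stay, A/R/Hi/In, A/R/Hi/Stay} → row (3,6) (8,3)
That's 7 distinct rows out of 36 strategies.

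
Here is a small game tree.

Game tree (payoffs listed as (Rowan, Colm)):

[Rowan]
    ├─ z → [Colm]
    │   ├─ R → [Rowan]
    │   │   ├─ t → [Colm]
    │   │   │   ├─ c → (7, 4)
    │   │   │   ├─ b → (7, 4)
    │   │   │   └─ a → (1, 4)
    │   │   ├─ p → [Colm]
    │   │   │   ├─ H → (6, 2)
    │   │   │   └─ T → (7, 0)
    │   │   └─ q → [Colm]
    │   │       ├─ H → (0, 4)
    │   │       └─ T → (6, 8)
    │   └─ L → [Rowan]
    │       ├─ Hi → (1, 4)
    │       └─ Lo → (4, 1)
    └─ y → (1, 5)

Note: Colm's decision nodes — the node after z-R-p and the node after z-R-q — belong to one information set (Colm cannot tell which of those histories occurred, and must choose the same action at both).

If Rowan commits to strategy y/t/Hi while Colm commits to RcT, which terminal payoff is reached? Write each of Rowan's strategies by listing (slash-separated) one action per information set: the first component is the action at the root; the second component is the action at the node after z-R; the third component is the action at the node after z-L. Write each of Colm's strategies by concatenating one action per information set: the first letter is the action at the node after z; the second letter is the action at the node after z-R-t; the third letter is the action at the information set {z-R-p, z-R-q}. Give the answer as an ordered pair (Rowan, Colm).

(1, 5)

Trace the play path from the root:
  Rowan plays y
→ terminal payoff (1, 5).
(Rowan's choice at the node after z-R is never reached on this path, so it doesn't affect the outcome.)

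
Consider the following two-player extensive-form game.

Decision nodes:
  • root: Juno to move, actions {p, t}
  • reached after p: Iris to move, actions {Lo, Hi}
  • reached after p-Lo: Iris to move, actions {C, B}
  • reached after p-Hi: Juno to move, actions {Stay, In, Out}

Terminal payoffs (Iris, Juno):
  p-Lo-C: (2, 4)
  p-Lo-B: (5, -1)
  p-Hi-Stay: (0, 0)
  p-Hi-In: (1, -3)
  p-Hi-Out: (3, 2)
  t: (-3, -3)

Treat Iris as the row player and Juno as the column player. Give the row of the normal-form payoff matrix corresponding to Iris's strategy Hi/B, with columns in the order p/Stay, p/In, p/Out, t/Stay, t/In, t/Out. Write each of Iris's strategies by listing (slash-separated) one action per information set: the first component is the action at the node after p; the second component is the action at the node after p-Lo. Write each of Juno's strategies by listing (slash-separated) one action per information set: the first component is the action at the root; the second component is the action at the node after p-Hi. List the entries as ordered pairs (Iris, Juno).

vs p/Stay: Juno plays p → Iris plays Hi at [p] → Juno plays Stay at [p-Hi] → (0, 0)
vs p/In: Juno plays p → Iris plays Hi at [p] → Juno plays In at [p-Hi] → (1, -3)
vs p/Out: Juno plays p → Iris plays Hi at [p] → Juno plays Out at [p-Hi] → (3, 2)
vs t/Stay: Juno plays t → (-3, -3)
vs t/In: Juno plays t → (-3, -3)
vs t/Out: Juno plays t → (-3, -3)

(0,0) (1,-3) (3,2) (-3,-3) (-3,-3) (-3,-3)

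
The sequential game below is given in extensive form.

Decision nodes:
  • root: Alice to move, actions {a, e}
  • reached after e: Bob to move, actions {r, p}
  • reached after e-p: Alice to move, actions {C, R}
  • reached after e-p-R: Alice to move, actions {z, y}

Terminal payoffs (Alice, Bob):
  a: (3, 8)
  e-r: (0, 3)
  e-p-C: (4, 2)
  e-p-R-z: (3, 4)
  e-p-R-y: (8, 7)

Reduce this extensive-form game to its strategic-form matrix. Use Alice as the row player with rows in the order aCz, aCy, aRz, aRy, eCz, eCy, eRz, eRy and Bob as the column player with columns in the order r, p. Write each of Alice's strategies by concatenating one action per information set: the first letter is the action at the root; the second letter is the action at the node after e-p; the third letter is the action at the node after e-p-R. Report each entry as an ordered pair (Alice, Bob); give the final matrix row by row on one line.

Row aCz: r→(3,8), p→(3,8)
Row aCy: r→(3,8), p→(3,8)
Row aRz: r→(3,8), p→(3,8)
Row aRy: r→(3,8), p→(3,8)
Row eCz: r→(0,3), p→(4,2)
Row eCy: r→(0,3), p→(4,2)
Row eRz: r→(0,3), p→(3,4)
Row eRy: r→(0,3), p→(8,7)

aCz: (3,8) (3,8) | aCy: (3,8) (3,8) | aRz: (3,8) (3,8) | aRy: (3,8) (3,8) | eCz: (0,3) (4,2) | eCy: (0,3) (4,2) | eRz: (0,3) (3,4) | eRy: (0,3) (8,7)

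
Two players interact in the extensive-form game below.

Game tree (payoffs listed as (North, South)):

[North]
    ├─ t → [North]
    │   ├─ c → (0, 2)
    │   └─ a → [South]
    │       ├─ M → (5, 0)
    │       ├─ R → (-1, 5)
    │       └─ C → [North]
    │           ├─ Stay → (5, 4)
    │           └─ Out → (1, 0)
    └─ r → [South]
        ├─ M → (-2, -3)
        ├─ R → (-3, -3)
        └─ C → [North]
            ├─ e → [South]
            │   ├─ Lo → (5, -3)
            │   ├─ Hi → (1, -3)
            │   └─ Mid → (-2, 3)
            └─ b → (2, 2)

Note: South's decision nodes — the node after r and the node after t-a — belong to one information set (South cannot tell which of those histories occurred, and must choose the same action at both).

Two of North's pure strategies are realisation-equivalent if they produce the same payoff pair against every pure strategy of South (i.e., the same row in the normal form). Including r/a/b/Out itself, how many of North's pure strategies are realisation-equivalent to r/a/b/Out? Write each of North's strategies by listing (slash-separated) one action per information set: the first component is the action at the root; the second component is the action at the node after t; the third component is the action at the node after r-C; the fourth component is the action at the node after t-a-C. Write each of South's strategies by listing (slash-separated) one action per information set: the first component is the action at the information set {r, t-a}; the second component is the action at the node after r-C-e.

4

Row for r/a/b/Out (columns M/Lo, M/Hi, M/Mid, R/Lo, R/Hi, R/Mid, C/Lo, C/Hi, C/Mid): (-2,-3) (-2,-3) (-2,-3) (-3,-3) (-3,-3) (-3,-3) (2,2) (2,2) (2,2).
Under r/a/b/Out, North's choice at the node after t and at the node after t-a-C can never be reached regardless of what South does, so varying those choices leaves every outcome unchanged.
Holding the reachable choices fixed and varying the unreachable ones freely already gives 2 × 2 = 4 equivalent strategies.
No other strategy reproduces this row, so those 4 are the full class: r/c/b/Stay, r/c/b/Out, r/a/b/Stay, r/a/b/Out.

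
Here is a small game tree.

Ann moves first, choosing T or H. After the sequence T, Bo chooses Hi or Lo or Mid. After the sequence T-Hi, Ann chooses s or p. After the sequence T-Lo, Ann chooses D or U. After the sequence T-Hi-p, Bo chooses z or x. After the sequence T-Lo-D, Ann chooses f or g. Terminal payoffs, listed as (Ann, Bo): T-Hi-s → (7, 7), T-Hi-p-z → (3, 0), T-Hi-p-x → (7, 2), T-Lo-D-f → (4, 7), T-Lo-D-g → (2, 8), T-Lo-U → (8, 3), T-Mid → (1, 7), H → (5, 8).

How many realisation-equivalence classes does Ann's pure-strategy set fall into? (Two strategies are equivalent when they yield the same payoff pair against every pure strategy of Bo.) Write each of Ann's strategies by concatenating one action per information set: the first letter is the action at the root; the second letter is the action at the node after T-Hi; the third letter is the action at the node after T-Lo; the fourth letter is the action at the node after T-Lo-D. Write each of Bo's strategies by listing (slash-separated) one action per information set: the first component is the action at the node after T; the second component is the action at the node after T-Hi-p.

7

Ann has 16 pure strategies: TsDf, TsDg, TsUf, TsUg, TpDf, TpDg, TpUf, TpUg, HsDf, HsDg, HsUf, HsUg, HpDf, HpDg, HpUf, HpUg. Columns: Hi/z, Hi/x, Lo/z, Lo/x, Mid/z, Mid/x.
{TsDf} → row (7,7) (7,7) (4,7) (4,7) (1,7) (1,7)
{TsDg} → row (7,7) (7,7) (2,8) (2,8) (1,7) (1,7)
{TsUf, TsUg} → row (7,7) (7,7) (8,3) (8,3) (1,7) (1,7)
{TpDf} → row (3,0) (7,2) (4,7) (4,7) (1,7) (1,7)
{TpDg} → row (3,0) (7,2) (2,8) (2,8) (1,7) (1,7)
{TpUf, TpUg} → row (3,0) (7,2) (8,3) (8,3) (1,7) (1,7)
{HsDf, HsDg, HsUf, HsUg, HpDf, HpDg, HpUf, HpUg} → row (5,8) (5,8) (5,8) (5,8) (5,8) (5,8)
That's 7 distinct rows out of 16 strategies.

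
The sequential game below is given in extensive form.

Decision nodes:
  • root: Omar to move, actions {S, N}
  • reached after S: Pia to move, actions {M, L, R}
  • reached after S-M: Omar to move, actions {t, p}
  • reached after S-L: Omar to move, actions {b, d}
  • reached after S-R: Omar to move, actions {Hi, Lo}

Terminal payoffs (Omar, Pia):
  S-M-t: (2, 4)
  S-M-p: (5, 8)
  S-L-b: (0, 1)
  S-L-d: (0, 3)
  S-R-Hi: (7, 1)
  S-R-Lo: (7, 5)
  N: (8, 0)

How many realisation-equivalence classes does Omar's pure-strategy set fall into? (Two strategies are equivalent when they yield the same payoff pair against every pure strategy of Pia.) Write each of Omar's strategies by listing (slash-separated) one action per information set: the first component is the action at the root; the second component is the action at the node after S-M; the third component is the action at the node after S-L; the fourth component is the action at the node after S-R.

9

Omar has 16 pure strategies: S/t/b/Hi, S/t/b/Lo, S/t/d/Hi, S/t/d/Lo, S/p/b/Hi, S/p/b/Lo, S/p/d/Hi, S/p/d/Lo, N/t/b/Hi, N/t/b/Lo, N/t/d/Hi, N/t/d/Lo, N/p/b/Hi, N/p/b/Lo, N/p/d/Hi, N/p/d/Lo. Columns: M, L, R.
{S/t/b/Hi} → row (2,4) (0,1) (7,1)
{S/t/b/Lo} → row (2,4) (0,1) (7,5)
{S/t/d/Hi} → row (2,4) (0,3) (7,1)
{S/t/d/Lo} → row (2,4) (0,3) (7,5)
{S/p/b/Hi} → row (5,8) (0,1) (7,1)
{S/p/b/Lo} → row (5,8) (0,1) (7,5)
{S/p/d/Hi} → row (5,8) (0,3) (7,1)
{S/p/d/Lo} → row (5,8) (0,3) (7,5)
{N/t/b/Hi, N/t/b/Lo, N/t/d/Hi, N/t/d/Lo, N/p/b/Hi, N/p/b/Lo, N/p/d/Hi, N/p/d/Lo} → row (8,0) (8,0) (8,0)
That's 9 distinct rows out of 16 strategies.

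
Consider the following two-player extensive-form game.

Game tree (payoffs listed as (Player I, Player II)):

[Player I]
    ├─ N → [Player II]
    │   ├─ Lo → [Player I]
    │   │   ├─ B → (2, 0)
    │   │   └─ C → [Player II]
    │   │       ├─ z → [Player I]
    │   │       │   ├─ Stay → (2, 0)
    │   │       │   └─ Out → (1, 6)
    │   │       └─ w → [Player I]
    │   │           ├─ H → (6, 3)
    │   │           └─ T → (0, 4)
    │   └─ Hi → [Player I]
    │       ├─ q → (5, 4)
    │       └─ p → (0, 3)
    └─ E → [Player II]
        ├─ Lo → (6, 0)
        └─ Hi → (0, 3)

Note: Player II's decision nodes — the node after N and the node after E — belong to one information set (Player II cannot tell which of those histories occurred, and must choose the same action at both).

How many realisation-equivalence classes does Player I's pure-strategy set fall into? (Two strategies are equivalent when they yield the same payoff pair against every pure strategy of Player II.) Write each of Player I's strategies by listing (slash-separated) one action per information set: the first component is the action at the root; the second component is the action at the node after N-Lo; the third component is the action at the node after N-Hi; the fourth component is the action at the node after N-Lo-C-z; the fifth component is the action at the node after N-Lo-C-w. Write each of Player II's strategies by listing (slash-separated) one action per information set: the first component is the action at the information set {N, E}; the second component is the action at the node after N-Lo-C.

Player I has 32 pure strategies: N/B/q/Stay/H, N/B/q/Stay/T, N/B/q/Out/H, N/B/q/Out/T, N/B/p/Stay/H, N/B/p/Stay/T, N/B/p/Out/H, N/B/p/Out/T, N/C/q/Stay/H, N/C/q/Stay/T, N/C/q/Out/H, N/C/q/Out/T, N/C/p/Stay/H, N/C/p/Stay/T, N/C/p/Out/H, N/C/p/Out/T, E/B/q/Stay/H, E/B/q/Stay/T, E/B/q/Out/H, E/B/q/Out/T, E/B/p/Stay/H, E/B/p/Stay/T, E/B/p/Out/H, E/B/p/Out/T, E/C/q/Stay/H, E/C/q/Stay/T, E/C/q/Out/H, E/C/q/Out/T, E/C/p/Stay/H, E/C/p/Stay/T, E/C/p/Out/H, E/C/p/Out/T. Columns: Lo/z, Lo/w, Hi/z, Hi/w.
{N/B/q/Stay/H, N/B/q/Stay/T, N/B/q/Out/H, N/B/q/Out/T} → row (2,0) (2,0) (5,4) (5,4)
{N/B/p/Stay/H, N/B/p/Stay/T, N/B/p/Out/H, N/B/p/Out/T} → row (2,0) (2,0) (0,3) (0,3)
{N/C/q/Stay/H} → row (2,0) (6,3) (5,4) (5,4)
{N/C/q/Stay/T} → row (2,0) (0,4) (5,4) (5,4)
{N/C/q/Out/H} → row (1,6) (6,3) (5,4) (5,4)
{N/C/q/Out/T} → row (1,6) (0,4) (5,4) (5,4)
{N/C/p/Stay/H} → row (2,0) (6,3) (0,3) (0,3)
{N/C/p/Stay/T} → row (2,0) (0,4) (0,3) (0,3)
{N/C/p/Out/H} → row (1,6) (6,3) (0,3) (0,3)
{N/C/p/Out/T} → row (1,6) (0,4) (0,3) (0,3)
{E/B/q/Stay/H, E/B/q/Stay/T, E/B/q/Out/H, E/B/q/Out/T, E/B/p/Stay/H, E/B/p/Stay/T, E/B/p/Out/H, E/B/p/Out/T, E/C/q/Stay/H, E/C/q/Stay/T, E/C/q/Out/H, E/C/q/Out/T, E/C/p/Stay/H, E/C/p/Stay/T, E/C/p/Out/H, E/C/p/Out/T} → row (6,0) (6,0) (0,3) (0,3)
That's 11 distinct rows out of 32 strategies.

11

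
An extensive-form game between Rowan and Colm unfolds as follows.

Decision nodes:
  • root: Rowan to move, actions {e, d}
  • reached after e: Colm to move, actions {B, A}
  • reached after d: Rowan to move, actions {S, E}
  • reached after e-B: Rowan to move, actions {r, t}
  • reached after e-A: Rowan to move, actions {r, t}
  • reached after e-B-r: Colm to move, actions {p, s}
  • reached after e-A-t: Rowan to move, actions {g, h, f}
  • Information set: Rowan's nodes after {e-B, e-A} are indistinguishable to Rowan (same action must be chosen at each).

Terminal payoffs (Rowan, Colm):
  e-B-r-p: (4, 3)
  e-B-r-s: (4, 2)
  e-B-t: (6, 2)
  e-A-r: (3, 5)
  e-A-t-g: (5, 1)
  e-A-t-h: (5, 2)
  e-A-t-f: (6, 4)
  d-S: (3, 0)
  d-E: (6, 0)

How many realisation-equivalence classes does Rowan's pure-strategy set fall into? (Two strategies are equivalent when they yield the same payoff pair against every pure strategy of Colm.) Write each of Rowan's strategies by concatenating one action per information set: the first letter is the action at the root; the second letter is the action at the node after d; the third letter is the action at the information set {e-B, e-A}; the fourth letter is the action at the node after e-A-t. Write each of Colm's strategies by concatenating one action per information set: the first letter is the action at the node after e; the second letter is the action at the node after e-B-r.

Rowan has 24 pure strategies: eSrg, eSrh, eSrf, eStg, eSth, eStf, eErg, eErh, eErf, eEtg, eEth, eEtf, dSrg, dSrh, dSrf, dStg, dSth, dStf, dErg, dErh, dErf, dEtg, dEth, dEtf. Columns: Bp, Bs, Ap, As.
{eSrg, eSrh, eSrf, eErg, eErh, eErf} → row (4,3) (4,2) (3,5) (3,5)
{eStg, eEtg} → row (6,2) (6,2) (5,1) (5,1)
{eSth, eEth} → row (6,2) (6,2) (5,2) (5,2)
{eStf, eEtf} → row (6,2) (6,2) (6,4) (6,4)
{dSrg, dSrh, dSrf, dStg, dSth, dStf} → row (3,0) (3,0) (3,0) (3,0)
{dErg, dErh, dErf, dEtg, dEth, dEtf} → row (6,0) (6,0) (6,0) (6,0)
That's 6 distinct rows out of 24 strategies.

6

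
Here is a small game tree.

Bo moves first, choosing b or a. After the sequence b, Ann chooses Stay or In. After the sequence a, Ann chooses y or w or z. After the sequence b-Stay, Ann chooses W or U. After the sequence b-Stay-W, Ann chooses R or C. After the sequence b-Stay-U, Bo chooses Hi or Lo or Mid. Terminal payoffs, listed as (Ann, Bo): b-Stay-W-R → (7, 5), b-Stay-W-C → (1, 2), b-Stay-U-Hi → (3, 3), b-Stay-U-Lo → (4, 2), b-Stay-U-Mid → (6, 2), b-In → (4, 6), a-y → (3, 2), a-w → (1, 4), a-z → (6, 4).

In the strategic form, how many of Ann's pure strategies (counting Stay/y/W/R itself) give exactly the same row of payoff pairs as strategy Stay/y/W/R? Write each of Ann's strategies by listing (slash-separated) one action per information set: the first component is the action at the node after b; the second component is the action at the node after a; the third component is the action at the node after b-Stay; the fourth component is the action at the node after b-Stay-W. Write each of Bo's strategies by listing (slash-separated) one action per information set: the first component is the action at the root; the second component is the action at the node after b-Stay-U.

Row for Stay/y/W/R (columns b/Hi, b/Lo, b/Mid, a/Hi, a/Lo, a/Mid): (7,5) (7,5) (7,5) (3,2) (3,2) (3,2).
Every one of Ann's information sets is on the play path for some reply by Bo when Ann follows Stay/y/W/R.
Changing the action at any of them therefore changes at least one column, so only Stay/y/W/R itself gives this row.

1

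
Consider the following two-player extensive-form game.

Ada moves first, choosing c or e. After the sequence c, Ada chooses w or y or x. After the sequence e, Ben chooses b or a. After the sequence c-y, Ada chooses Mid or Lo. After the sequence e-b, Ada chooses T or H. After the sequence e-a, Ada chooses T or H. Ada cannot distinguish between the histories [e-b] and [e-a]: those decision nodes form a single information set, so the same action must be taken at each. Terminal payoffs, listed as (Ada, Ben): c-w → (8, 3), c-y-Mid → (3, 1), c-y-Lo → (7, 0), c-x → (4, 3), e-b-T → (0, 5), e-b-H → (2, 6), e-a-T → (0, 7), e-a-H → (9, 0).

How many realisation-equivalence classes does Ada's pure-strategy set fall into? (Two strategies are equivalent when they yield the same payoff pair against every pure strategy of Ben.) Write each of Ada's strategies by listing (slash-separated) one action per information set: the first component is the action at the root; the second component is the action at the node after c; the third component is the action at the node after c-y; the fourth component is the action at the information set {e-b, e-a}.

6

Ada has 24 pure strategies: c/w/Mid/T, c/w/Mid/H, c/w/Lo/T, c/w/Lo/H, c/y/Mid/T, c/y/Mid/H, c/y/Lo/T, c/y/Lo/H, c/x/Mid/T, c/x/Mid/H, c/x/Lo/T, c/x/Lo/H, e/w/Mid/T, e/w/Mid/H, e/w/Lo/T, e/w/Lo/H, e/y/Mid/T, e/y/Mid/H, e/y/Lo/T, e/y/Lo/H, e/x/Mid/T, e/x/Mid/H, e/x/Lo/T, e/x/Lo/H. Columns: b, a.
{c/w/Mid/T, c/w/Mid/H, c/w/Lo/T, c/w/Lo/H} → row (8,3) (8,3)
{c/y/Mid/T, c/y/Mid/H} → row (3,1) (3,1)
{c/y/Lo/T, c/y/Lo/H} → row (7,0) (7,0)
{c/x/Mid/T, c/x/Mid/H, c/x/Lo/T, c/x/Lo/H} → row (4,3) (4,3)
{e/w/Mid/T, e/w/Lo/T, e/y/Mid/T, e/y/Lo/T, e/x/Mid/T, e/x/Lo/T} → row (0,5) (0,7)
{e/w/Mid/H, e/w/Lo/H, e/y/Mid/H, e/y/Lo/H, e/x/Mid/H, e/x/Lo/H} → row (2,6) (9,0)
That's 6 distinct rows out of 24 strategies.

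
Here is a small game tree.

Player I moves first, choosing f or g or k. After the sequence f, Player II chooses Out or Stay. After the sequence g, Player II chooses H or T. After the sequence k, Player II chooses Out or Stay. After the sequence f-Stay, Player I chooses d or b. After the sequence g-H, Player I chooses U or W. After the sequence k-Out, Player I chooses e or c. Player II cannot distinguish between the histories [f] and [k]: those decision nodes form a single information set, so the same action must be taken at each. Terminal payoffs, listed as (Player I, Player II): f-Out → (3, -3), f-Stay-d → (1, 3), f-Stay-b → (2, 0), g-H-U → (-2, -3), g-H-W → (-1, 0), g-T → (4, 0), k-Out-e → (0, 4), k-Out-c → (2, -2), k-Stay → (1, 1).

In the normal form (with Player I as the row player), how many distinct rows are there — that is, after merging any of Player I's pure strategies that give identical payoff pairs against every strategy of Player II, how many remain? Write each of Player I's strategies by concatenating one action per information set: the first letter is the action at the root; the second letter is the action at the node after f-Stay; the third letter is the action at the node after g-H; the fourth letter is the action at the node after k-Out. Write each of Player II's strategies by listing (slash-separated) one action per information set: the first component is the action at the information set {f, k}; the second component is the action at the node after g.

6

Player I has 24 pure strategies: fdUe, fdUc, fdWe, fdWc, fbUe, fbUc, fbWe, fbWc, gdUe, gdUc, gdWe, gdWc, gbUe, gbUc, gbWe, gbWc, kdUe, kdUc, kdWe, kdWc, kbUe, kbUc, kbWe, kbWc. Columns: Out/H, Out/T, Stay/H, Stay/T.
{fdUe, fdUc, fdWe, fdWc} → row (3,-3) (3,-3) (1,3) (1,3)
{fbUe, fbUc, fbWe, fbWc} → row (3,-3) (3,-3) (2,0) (2,0)
{gdUe, gdUc, gbUe, gbUc} → row (-2,-3) (4,0) (-2,-3) (4,0)
{gdWe, gdWc, gbWe, gbWc} → row (-1,0) (4,0) (-1,0) (4,0)
{kdUe, kdWe, kbUe, kbWe} → row (0,4) (0,4) (1,1) (1,1)
{kdUc, kdWc, kbUc, kbWc} → row (2,-2) (2,-2) (1,1) (1,1)
That's 6 distinct rows out of 24 strategies.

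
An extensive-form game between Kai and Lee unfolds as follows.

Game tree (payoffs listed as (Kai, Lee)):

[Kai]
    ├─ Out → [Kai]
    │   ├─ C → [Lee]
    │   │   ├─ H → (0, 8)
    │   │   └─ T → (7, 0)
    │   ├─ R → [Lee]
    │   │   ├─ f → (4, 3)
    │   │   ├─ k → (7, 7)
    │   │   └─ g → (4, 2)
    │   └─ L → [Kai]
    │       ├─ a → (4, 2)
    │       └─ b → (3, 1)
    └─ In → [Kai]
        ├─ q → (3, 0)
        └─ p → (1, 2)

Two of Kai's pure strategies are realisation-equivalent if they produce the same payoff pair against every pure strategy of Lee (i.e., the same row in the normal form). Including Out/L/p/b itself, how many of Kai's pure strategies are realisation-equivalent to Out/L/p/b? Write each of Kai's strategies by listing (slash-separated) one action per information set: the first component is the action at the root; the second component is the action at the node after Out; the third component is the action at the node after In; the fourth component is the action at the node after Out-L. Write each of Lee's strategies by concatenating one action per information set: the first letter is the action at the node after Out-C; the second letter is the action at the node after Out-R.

2

Row for Out/L/p/b (columns Hf, Hk, Hg, Tf, Tk, Tg): (3,1) (3,1) (3,1) (3,1) (3,1) (3,1).
Under Out/L/p/b, Kai's choice at the node after In can never be reached regardless of what Lee does, so varying those choices leaves every outcome unchanged.
Holding the reachable choices fixed and varying the unreachable one freely already gives 2 equivalent strategies.
No other strategy reproduces this row, so those 2 are the full class: Out/L/q/b, Out/L/p/b.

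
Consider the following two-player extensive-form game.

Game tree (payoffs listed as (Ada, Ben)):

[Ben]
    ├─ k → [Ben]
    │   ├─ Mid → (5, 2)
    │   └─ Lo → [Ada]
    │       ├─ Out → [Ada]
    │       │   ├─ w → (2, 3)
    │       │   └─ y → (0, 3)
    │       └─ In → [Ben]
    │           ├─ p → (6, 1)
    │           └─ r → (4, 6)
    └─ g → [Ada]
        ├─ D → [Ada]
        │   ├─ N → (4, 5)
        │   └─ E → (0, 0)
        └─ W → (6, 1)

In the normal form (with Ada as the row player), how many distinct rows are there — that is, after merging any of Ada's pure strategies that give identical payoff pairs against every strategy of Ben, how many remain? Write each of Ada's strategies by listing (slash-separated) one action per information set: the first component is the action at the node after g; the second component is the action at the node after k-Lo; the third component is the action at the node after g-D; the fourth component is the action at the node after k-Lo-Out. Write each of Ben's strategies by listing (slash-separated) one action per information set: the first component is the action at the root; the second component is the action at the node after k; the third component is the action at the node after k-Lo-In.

Ada has 16 pure strategies: D/Out/N/w, D/Out/N/y, D/Out/E/w, D/Out/E/y, D/In/N/w, D/In/N/y, D/In/E/w, D/In/E/y, W/Out/N/w, W/Out/N/y, W/Out/E/w, W/Out/E/y, W/In/N/w, W/In/N/y, W/In/E/w, W/In/E/y. Columns: k/Mid/p, k/Mid/r, k/Lo/p, k/Lo/r, g/Mid/p, g/Mid/r, g/Lo/p, g/Lo/r.
{D/Out/N/w} → row (5,2) (5,2) (2,3) (2,3) (4,5) (4,5) (4,5) (4,5)
{D/Out/N/y} → row (5,2) (5,2) (0,3) (0,3) (4,5) (4,5) (4,5) (4,5)
{D/Out/E/w} → row (5,2) (5,2) (2,3) (2,3) (0,0) (0,0) (0,0) (0,0)
{D/Out/E/y} → row (5,2) (5,2) (0,3) (0,3) (0,0) (0,0) (0,0) (0,0)
{D/In/N/w, D/In/N/y} → row (5,2) (5,2) (6,1) (4,6) (4,5) (4,5) (4,5) (4,5)
{D/In/E/w, D/In/E/y} → row (5,2) (5,2) (6,1) (4,6) (0,0) (0,0) (0,0) (0,0)
{W/Out/N/w, W/Out/E/w} → row (5,2) (5,2) (2,3) (2,3) (6,1) (6,1) (6,1) (6,1)
{W/Out/N/y, W/Out/E/y} → row (5,2) (5,2) (0,3) (0,3) (6,1) (6,1) (6,1) (6,1)
{W/In/N/w, W/In/N/y, W/In/E/w, W/In/E/y} → row (5,2) (5,2) (6,1) (4,6) (6,1) (6,1) (6,1) (6,1)
That's 9 distinct rows out of 16 strategies.

9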